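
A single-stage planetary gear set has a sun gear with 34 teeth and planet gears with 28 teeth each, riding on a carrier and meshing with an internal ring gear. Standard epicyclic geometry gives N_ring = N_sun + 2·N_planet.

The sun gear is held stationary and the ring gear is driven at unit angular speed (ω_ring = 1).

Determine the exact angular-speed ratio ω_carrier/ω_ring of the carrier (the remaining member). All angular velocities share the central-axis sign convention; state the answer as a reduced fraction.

45/62

N_ring = 34 + 2·28 = 90
34(ω_s−ω_c) = −90(ω_r−ω_c),  ω_s=0, ω_r=1
34(0−ω_c) = −90(1−ω_c)  ⇒  124ω_c = 90  ⇒  ω_c = 45/62
ω_c/ω_r = 45/62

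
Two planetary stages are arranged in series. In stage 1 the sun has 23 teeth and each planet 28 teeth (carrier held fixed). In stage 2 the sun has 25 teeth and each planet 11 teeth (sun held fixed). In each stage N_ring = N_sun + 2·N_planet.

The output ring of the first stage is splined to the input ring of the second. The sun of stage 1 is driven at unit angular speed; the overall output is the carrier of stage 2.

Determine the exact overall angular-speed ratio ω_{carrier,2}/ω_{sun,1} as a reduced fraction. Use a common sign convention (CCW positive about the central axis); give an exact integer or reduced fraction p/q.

Stage 1: N_ring = 23 + 2·28 = 79
Stage 1: 23(ω_s−ω_c) = −79(ω_r−ω_c),  ω_c=0, ω_s=1
Stage 1: ω_r = 0 − (23/79)(1−0) = -23/79
  ⇒ ω_r¹/ω_s¹ = -23/79
Stage 2: N_ring = 25 + 2·11 = 47
Stage 2: 25(ω_s−ω_c) = −47(ω_r−ω_c),  ω_s=0, ω_r=1
Stage 2: 25(0−ω_c) = −47(1−ω_c)  ⇒  72ω_c = 47  ⇒  ω_c = 47/72
  ⇒ ω_c²/ω_r² = 47/72
Coupling ω_r² = ω_r¹ ⇒ overall = -23/79 × 47/72 = -1081/5688

-1081/5688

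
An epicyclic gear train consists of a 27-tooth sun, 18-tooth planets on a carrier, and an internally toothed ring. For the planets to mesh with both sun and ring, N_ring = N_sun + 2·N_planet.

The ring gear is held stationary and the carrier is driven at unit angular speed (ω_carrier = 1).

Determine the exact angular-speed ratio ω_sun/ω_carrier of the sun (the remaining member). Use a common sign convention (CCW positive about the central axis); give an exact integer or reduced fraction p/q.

N_ring = 27 + 2·18 = 63
27(ω_s−ω_c) = −63(ω_r−ω_c),  ω_r=0, ω_c=1
ω_s = 1 − (63/27)(0−1) = 10/3
ω_s/ω_c = 10/3

10/3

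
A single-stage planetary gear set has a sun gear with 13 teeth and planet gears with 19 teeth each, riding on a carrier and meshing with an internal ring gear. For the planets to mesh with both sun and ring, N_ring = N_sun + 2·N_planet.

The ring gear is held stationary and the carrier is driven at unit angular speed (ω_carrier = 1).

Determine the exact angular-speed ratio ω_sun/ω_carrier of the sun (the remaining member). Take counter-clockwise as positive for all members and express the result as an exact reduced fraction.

N_ring = 13 + 2·19 = 51
13(ω_s−ω_c) = −51(ω_r−ω_c),  ω_r=0, ω_c=1
ω_s = 1 − (51/13)(0−1) = 64/13
ω_s/ω_c = 64/13

64/13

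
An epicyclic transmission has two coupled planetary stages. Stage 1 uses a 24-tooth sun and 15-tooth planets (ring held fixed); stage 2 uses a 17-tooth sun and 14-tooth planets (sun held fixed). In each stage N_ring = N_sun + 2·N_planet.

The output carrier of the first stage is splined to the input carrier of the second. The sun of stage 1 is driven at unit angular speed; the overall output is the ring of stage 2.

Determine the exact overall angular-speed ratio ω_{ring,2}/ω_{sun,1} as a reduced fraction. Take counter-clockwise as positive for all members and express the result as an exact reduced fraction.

Stage 1: N_ring = 24 + 2·15 = 54
Stage 1: 24(ω_s−ω_c) = −54(ω_r−ω_c),  ω_r=0, ω_s=1
Stage 1: 24(1−ω_c) = −54(0−ω_c)  ⇒  78ω_c = 24  ⇒  ω_c = 4/13
  ⇒ ω_c¹/ω_s¹ = 4/13
Stage 2: N_ring = 17 + 2·14 = 45
Stage 2: 17(ω_s−ω_c) = −45(ω_r−ω_c),  ω_s=0, ω_c=1
Stage 2: ω_r = 1 − (17/45)(0−1) = 62/45
  ⇒ ω_r²/ω_c² = 62/45
Coupling ω_c² = ω_c¹ ⇒ overall = 4/13 × 62/45 = 248/585

248/585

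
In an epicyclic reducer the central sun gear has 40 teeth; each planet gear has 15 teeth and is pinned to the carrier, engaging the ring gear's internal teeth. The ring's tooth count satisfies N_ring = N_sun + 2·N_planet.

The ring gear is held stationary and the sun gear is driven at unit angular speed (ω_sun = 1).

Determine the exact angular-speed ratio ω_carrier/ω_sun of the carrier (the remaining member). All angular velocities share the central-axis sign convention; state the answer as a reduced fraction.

N_ring = 40 + 2·15 = 70
40(ω_s−ω_c) = −70(ω_r−ω_c),  ω_r=0, ω_s=1
40(1−ω_c) = −70(0−ω_c)  ⇒  110ω_c = 40  ⇒  ω_c = 4/11
ω_c/ω_s = 4/11

4/11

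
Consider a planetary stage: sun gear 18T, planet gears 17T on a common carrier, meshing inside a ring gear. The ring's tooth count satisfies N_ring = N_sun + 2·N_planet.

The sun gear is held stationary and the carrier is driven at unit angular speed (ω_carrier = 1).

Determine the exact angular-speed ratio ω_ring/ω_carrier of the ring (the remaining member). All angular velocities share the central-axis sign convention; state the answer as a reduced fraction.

35/26

N_ring = 18 + 2·17 = 52
18(ω_s−ω_c) = −52(ω_r−ω_c),  ω_s=0, ω_c=1
ω_r = 1 − (18/52)(0−1) = 35/26
ω_r/ω_c = 35/26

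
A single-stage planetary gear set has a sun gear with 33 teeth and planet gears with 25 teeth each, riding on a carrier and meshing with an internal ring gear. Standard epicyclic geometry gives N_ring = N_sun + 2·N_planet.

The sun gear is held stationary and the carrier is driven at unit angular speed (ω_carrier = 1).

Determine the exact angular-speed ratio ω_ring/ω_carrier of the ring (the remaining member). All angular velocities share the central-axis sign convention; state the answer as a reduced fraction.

N_ring = 33 + 2·25 = 83
33(ω_s−ω_c) = −83(ω_r−ω_c),  ω_s=0, ω_c=1
ω_r = 1 − (33/83)(0−1) = 116/83
ω_r/ω_c = 116/83

116/83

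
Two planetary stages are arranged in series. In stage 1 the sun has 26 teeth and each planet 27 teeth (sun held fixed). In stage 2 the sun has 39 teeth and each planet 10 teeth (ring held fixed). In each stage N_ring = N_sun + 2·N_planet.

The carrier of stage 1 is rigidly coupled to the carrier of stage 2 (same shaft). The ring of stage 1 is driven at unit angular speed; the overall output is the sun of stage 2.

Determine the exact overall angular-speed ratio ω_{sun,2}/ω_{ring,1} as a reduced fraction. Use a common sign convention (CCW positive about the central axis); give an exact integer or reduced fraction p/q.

Stage 1: N_ring = 26 + 2·27 = 80
Stage 1: 26(ω_s−ω_c) = −80(ω_r−ω_c),  ω_s=0, ω_r=1
Stage 1: 26(0−ω_c) = −80(1−ω_c)  ⇒  106ω_c = 80  ⇒  ω_c = 40/53
  ⇒ ω_c¹/ω_r¹ = 40/53
Stage 2: N_ring = 39 + 2·10 = 59
Stage 2: 39(ω_s−ω_c) = −59(ω_r−ω_c),  ω_r=0, ω_c=1
Stage 2: ω_s = 1 − (59/39)(0−1) = 98/39
  ⇒ ω_s²/ω_c² = 98/39
Coupling ω_c² = ω_c¹ ⇒ overall = 40/53 × 98/39 = 3920/2067

3920/2067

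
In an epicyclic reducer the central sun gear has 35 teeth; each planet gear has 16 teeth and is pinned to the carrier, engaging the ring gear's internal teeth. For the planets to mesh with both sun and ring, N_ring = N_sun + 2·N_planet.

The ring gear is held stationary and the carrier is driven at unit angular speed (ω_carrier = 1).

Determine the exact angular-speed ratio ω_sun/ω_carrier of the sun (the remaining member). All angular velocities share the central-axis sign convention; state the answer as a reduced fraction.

N_ring = 35 + 2·16 = 67
35(ω_s−ω_c) = −67(ω_r−ω_c),  ω_r=0, ω_c=1
ω_s = 1 − (67/35)(0−1) = 102/35
ω_s/ω_c = 102/35

102/35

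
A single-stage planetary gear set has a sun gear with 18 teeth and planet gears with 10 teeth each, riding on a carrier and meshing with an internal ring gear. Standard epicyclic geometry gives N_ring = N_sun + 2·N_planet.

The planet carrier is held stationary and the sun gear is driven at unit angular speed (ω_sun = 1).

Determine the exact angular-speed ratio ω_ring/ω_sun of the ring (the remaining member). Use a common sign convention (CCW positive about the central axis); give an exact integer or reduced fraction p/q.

-9/19

N_ring = 18 + 2·10 = 38
18(ω_s−ω_c) = −38(ω_r−ω_c),  ω_c=0, ω_s=1
ω_r = 0 − (18/38)(1−0) = -9/19
ω_r/ω_s = -9/19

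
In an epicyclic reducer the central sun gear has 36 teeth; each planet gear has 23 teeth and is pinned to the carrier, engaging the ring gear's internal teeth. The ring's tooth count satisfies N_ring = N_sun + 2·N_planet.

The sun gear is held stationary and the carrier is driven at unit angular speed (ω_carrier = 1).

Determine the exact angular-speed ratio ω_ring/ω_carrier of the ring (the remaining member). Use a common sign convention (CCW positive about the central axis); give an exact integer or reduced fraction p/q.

N_ring = 36 + 2·23 = 82
36(ω_s−ω_c) = −82(ω_r−ω_c),  ω_s=0, ω_c=1
ω_r = 1 − (36/82)(0−1) = 59/41
ω_r/ω_c = 59/41

59/41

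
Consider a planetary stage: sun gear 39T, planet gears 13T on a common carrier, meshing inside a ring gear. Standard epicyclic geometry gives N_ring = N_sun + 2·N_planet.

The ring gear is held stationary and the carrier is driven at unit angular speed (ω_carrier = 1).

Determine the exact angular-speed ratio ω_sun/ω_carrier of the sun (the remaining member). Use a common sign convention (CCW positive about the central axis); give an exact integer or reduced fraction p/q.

8/3

N_ring = 39 + 2·13 = 65
39(ω_s−ω_c) = −65(ω_r−ω_c),  ω_r=0, ω_c=1
ω_s = 1 − (65/39)(0−1) = 8/3
ω_s/ω_c = 8/3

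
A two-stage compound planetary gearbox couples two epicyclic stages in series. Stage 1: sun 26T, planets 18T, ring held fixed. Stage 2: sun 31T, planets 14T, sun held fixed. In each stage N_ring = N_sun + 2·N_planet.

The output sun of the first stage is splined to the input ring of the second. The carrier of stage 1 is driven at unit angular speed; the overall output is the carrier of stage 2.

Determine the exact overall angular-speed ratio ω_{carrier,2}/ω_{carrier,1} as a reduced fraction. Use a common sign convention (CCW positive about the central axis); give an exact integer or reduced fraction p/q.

1298/585

Stage 1: N_ring = 26 + 2·18 = 62
Stage 1: 26(ω_s−ω_c) = −62(ω_r−ω_c),  ω_r=0, ω_c=1
Stage 1: ω_s = 1 − (62/26)(0−1) = 44/13
  ⇒ ω_s¹/ω_c¹ = 44/13
Stage 2: N_ring = 31 + 2·14 = 59
Stage 2: 31(ω_s−ω_c) = −59(ω_r−ω_c),  ω_s=0, ω_r=1
Stage 2: 31(0−ω_c) = −59(1−ω_c)  ⇒  90ω_c = 59  ⇒  ω_c = 59/90
  ⇒ ω_c²/ω_r² = 59/90
Coupling ω_r² = ω_s¹ ⇒ overall = 44/13 × 59/90 = 1298/585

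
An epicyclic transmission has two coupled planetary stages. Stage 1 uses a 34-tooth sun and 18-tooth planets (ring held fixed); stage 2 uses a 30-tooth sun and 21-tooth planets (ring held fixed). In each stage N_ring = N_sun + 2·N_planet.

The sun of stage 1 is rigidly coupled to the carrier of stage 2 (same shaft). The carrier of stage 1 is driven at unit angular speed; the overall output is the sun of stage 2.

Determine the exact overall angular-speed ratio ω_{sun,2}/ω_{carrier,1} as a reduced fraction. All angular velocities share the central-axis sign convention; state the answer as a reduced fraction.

Stage 1: N_ring = 34 + 2·18 = 70
Stage 1: 34(ω_s−ω_c) = −70(ω_r−ω_c),  ω_r=0, ω_c=1
Stage 1: ω_s = 1 − (70/34)(0−1) = 52/17
  ⇒ ω_s¹/ω_c¹ = 52/17
Stage 2: N_ring = 30 + 2·21 = 72
Stage 2: 30(ω_s−ω_c) = −72(ω_r−ω_c),  ω_r=0, ω_c=1
Stage 2: ω_s = 1 − (72/30)(0−1) = 17/5
  ⇒ ω_s²/ω_c² = 17/5
Coupling ω_c² = ω_s¹ ⇒ overall = 52/17 × 17/5 = 52/5

52/5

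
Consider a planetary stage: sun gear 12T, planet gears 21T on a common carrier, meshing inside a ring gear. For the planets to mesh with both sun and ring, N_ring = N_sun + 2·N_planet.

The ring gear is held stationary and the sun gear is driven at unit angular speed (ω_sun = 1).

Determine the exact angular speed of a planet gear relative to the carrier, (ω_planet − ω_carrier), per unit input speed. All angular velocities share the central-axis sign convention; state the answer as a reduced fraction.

-36/77

N_ring = 12 + 2·21 = 54
12(ω_s−ω_c) = −54(ω_r−ω_c),  ω_r=0, ω_s=1
12(1−ω_c) = −54(0−ω_c)  ⇒  66ω_c = 12  ⇒  ω_c = 2/11
sun–planet: 12·(1−2/11) = −21·(ω_p−ω_c)  ⇒  ω_p−ω_c = −(12/21)·(9/11) = -36/77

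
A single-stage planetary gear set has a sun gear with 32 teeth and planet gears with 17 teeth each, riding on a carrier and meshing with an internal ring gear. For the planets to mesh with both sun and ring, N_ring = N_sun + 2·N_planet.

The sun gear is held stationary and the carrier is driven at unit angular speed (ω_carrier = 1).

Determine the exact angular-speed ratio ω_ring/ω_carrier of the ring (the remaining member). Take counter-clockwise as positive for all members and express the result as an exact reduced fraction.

49/33

N_ring = 32 + 2·17 = 66
32(ω_s−ω_c) = −66(ω_r−ω_c),  ω_s=0, ω_c=1
ω_r = 1 − (32/66)(0−1) = 49/33
ω_r/ω_c = 49/33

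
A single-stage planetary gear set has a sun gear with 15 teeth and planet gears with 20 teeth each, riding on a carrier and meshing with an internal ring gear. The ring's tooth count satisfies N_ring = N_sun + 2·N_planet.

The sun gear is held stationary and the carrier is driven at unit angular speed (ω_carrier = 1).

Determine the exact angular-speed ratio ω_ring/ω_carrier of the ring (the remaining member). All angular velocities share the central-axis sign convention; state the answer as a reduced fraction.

N_ring = 15 + 2·20 = 55
15(ω_s−ω_c) = −55(ω_r−ω_c),  ω_s=0, ω_c=1
ω_r = 1 − (15/55)(0−1) = 14/11
ω_r/ω_c = 14/11

14/11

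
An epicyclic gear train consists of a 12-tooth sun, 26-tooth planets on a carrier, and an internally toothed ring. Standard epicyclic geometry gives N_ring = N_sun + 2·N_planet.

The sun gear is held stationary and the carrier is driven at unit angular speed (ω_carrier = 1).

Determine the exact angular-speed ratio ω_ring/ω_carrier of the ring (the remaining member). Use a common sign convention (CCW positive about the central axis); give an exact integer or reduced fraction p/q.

N_ring = 12 + 2·26 = 64
12(ω_s−ω_c) = −64(ω_r−ω_c),  ω_s=0, ω_c=1
ω_r = 1 − (12/64)(0−1) = 19/16
ω_r/ω_c = 19/16

19/16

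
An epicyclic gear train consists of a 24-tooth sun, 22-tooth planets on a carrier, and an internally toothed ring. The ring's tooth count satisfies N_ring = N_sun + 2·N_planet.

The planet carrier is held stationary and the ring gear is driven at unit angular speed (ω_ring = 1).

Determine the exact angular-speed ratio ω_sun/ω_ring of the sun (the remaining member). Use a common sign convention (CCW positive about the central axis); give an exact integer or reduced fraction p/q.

-17/6

N_ring = 24 + 2·22 = 68
24(ω_s−ω_c) = −68(ω_r−ω_c),  ω_c=0, ω_r=1
ω_s = 0 − (68/24)(1−0) = -17/6
ω_s/ω_r = -17/6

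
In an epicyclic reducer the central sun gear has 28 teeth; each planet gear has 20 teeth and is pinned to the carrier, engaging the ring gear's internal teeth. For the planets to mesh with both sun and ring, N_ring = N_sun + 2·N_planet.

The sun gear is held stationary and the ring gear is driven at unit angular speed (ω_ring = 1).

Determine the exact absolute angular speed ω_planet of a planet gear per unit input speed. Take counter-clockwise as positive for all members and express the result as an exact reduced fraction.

N_ring = 28 + 2·20 = 68
28(ω_s−ω_c) = −68(ω_r−ω_c),  ω_s=0, ω_r=1
28(0−ω_c) = −68(1−ω_c)  ⇒  96ω_c = 68  ⇒  ω_c = 17/24
sun–planet: 28·(0−17/24) = −20·(ω_p−ω_c)  ⇒  ω_p−ω_c = −(28/20)·(-17/24) = 119/120
ω_p = 17/24 + 119/120 = 17/10

17/10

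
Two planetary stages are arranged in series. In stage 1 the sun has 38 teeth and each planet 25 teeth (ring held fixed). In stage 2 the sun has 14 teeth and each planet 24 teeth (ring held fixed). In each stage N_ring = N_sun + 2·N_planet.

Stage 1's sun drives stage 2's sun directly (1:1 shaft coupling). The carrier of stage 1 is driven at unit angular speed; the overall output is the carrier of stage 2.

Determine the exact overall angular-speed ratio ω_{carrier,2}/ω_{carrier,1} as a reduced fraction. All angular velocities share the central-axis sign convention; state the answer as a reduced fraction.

Stage 1: N_ring = 38 + 2·25 = 88
Stage 1: 38(ω_s−ω_c) = −88(ω_r−ω_c),  ω_r=0, ω_c=1
Stage 1: ω_s = 1 − (88/38)(0−1) = 63/19
  ⇒ ω_s¹/ω_c¹ = 63/19
Stage 2: N_ring = 14 + 2·24 = 62
Stage 2: 14(ω_s−ω_c) = −62(ω_r−ω_c),  ω_r=0, ω_s=1
Stage 2: 14(1−ω_c) = −62(0−ω_c)  ⇒  76ω_c = 14  ⇒  ω_c = 7/38
  ⇒ ω_c²/ω_s² = 7/38
Coupling ω_s² = ω_s¹ ⇒ overall = 63/19 × 7/38 = 441/722

441/722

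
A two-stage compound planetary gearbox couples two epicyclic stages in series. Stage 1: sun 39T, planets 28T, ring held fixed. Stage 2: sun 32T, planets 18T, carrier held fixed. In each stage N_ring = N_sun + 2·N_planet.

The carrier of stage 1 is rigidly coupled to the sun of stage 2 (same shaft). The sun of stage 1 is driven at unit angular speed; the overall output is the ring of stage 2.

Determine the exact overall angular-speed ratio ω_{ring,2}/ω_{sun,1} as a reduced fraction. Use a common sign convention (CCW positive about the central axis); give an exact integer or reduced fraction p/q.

-156/1139

Stage 1: N_ring = 39 + 2·28 = 95
Stage 1: 39(ω_s−ω_c) = −95(ω_r−ω_c),  ω_r=0, ω_s=1
Stage 1: 39(1−ω_c) = −95(0−ω_c)  ⇒  134ω_c = 39  ⇒  ω_c = 39/134
  ⇒ ω_c¹/ω_s¹ = 39/134
Stage 2: N_ring = 32 + 2·18 = 68
Stage 2: 32(ω_s−ω_c) = −68(ω_r−ω_c),  ω_c=0, ω_s=1
Stage 2: ω_r = 0 − (32/68)(1−0) = -8/17
  ⇒ ω_r²/ω_s² = -8/17
Coupling ω_s² = ω_c¹ ⇒ overall = 39/134 × -8/17 = -156/1139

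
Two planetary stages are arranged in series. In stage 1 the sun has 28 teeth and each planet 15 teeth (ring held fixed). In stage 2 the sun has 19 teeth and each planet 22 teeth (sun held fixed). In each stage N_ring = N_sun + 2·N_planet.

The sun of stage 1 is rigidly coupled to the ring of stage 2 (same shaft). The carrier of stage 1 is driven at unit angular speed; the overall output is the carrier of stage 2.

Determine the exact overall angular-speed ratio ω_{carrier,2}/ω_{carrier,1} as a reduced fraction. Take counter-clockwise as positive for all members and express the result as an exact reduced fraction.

387/164

Stage 1: N_ring = 28 + 2·15 = 58
Stage 1: 28(ω_s−ω_c) = −58(ω_r−ω_c),  ω_r=0, ω_c=1
Stage 1: ω_s = 1 − (58/28)(0−1) = 43/14
  ⇒ ω_s¹/ω_c¹ = 43/14
Stage 2: N_ring = 19 + 2·22 = 63
Stage 2: 19(ω_s−ω_c) = −63(ω_r−ω_c),  ω_s=0, ω_r=1
Stage 2: 19(0−ω_c) = −63(1−ω_c)  ⇒  82ω_c = 63  ⇒  ω_c = 63/82
  ⇒ ω_c²/ω_r² = 63/82
Coupling ω_r² = ω_s¹ ⇒ overall = 43/14 × 63/82 = 387/164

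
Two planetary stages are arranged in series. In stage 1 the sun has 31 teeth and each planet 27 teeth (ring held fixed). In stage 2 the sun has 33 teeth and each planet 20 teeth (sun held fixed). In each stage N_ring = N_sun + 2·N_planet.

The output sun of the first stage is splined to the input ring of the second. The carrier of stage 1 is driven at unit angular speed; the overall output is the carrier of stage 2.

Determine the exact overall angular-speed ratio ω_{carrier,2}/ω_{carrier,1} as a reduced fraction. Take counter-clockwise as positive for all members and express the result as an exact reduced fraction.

Stage 1: N_ring = 31 + 2·27 = 85
Stage 1: 31(ω_s−ω_c) = −85(ω_r−ω_c),  ω_r=0, ω_c=1
Stage 1: ω_s = 1 − (85/31)(0−1) = 116/31
  ⇒ ω_s¹/ω_c¹ = 116/31
Stage 2: N_ring = 33 + 2·20 = 73
Stage 2: 33(ω_s−ω_c) = −73(ω_r−ω_c),  ω_s=0, ω_r=1
Stage 2: 33(0−ω_c) = −73(1−ω_c)  ⇒  106ω_c = 73  ⇒  ω_c = 73/106
  ⇒ ω_c²/ω_r² = 73/106
Coupling ω_r² = ω_s¹ ⇒ overall = 116/31 × 73/106 = 4234/1643

4234/1643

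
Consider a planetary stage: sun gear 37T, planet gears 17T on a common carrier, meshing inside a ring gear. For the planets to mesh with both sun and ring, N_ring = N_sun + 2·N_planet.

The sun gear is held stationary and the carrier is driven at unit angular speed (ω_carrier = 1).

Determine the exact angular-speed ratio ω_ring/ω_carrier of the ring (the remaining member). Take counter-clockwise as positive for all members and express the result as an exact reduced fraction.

108/71

N_ring = 37 + 2·17 = 71
37(ω_s−ω_c) = −71(ω_r−ω_c),  ω_s=0, ω_c=1
ω_r = 1 − (37/71)(0−1) = 108/71
ω_r/ω_c = 108/71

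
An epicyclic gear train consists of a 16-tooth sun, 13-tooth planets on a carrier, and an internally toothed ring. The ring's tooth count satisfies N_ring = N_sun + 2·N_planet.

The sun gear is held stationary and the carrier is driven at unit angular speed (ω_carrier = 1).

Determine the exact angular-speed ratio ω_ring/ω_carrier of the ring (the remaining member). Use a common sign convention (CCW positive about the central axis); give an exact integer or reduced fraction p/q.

N_ring = 16 + 2·13 = 42
16(ω_s−ω_c) = −42(ω_r−ω_c),  ω_s=0, ω_c=1
ω_r = 1 − (16/42)(0−1) = 29/21
ω_r/ω_c = 29/21

29/21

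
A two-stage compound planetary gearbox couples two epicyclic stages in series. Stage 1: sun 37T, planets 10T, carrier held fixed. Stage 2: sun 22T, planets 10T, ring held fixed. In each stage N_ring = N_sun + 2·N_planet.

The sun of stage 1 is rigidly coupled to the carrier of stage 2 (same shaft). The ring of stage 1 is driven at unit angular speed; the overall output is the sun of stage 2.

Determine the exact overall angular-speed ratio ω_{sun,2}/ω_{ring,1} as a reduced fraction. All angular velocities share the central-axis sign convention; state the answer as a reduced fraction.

-1824/407

Stage 1: N_ring = 37 + 2·10 = 57
Stage 1: 37(ω_s−ω_c) = −57(ω_r−ω_c),  ω_c=0, ω_r=1
Stage 1: ω_s = 0 − (57/37)(1−0) = -57/37
  ⇒ ω_s¹/ω_r¹ = -57/37
Stage 2: N_ring = 22 + 2·10 = 42
Stage 2: 22(ω_s−ω_c) = −42(ω_r−ω_c),  ω_r=0, ω_c=1
Stage 2: ω_s = 1 − (42/22)(0−1) = 32/11
  ⇒ ω_s²/ω_c² = 32/11
Coupling ω_c² = ω_s¹ ⇒ overall = -57/37 × 32/11 = -1824/407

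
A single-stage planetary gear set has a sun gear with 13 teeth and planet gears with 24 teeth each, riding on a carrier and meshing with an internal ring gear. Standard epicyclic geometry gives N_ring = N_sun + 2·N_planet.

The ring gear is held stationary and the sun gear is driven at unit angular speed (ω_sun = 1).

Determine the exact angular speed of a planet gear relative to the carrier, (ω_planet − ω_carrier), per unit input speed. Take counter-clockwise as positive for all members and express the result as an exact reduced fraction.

-793/1776

N_ring = 13 + 2·24 = 61
13(ω_s−ω_c) = −61(ω_r−ω_c),  ω_r=0, ω_s=1
13(1−ω_c) = −61(0−ω_c)  ⇒  74ω_c = 13  ⇒  ω_c = 13/74
sun–planet: 13·(1−13/74) = −24·(ω_p−ω_c)  ⇒  ω_p−ω_c = −(13/24)·(61/74) = -793/1776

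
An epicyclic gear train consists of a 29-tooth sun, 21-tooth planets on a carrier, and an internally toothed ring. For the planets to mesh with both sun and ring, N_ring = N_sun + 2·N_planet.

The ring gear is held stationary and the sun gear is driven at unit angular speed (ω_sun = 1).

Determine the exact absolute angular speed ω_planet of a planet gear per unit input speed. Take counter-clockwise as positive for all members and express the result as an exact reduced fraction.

N_ring = 29 + 2·21 = 71
29(ω_s−ω_c) = −71(ω_r−ω_c),  ω_r=0, ω_s=1
29(1−ω_c) = −71(0−ω_c)  ⇒  100ω_c = 29  ⇒  ω_c = 29/100
sun–planet: 29·(1−29/100) = −21·(ω_p−ω_c)  ⇒  ω_p−ω_c = −(29/21)·(71/100) = -2059/2100
ω_p = 29/100 − 2059/2100 = -29/42

-29/42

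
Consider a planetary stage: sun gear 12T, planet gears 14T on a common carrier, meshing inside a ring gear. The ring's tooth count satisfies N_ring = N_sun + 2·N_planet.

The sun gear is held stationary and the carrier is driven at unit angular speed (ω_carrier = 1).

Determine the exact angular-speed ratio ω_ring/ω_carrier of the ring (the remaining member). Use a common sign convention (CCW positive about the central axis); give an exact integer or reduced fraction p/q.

13/10

N_ring = 12 + 2·14 = 40
12(ω_s−ω_c) = −40(ω_r−ω_c),  ω_s=0, ω_c=1
ω_r = 1 − (12/40)(0−1) = 13/10
ω_r/ω_c = 13/10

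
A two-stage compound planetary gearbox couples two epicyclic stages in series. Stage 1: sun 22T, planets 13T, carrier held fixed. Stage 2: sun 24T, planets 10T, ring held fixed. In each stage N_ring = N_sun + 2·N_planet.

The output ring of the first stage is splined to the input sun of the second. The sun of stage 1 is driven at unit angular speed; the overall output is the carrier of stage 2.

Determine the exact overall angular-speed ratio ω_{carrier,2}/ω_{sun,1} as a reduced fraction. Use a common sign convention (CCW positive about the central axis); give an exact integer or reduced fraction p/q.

-11/68

Stage 1: N_ring = 22 + 2·13 = 48
Stage 1: 22(ω_s−ω_c) = −48(ω_r−ω_c),  ω_c=0, ω_s=1
Stage 1: ω_r = 0 − (22/48)(1−0) = -11/24
  ⇒ ω_r¹/ω_s¹ = -11/24
Stage 2: N_ring = 24 + 2·10 = 44
Stage 2: 24(ω_s−ω_c) = −44(ω_r−ω_c),  ω_r=0, ω_s=1
Stage 2: 24(1−ω_c) = −44(0−ω_c)  ⇒  68ω_c = 24  ⇒  ω_c = 6/17
  ⇒ ω_c²/ω_s² = 6/17
Coupling ω_s² = ω_r¹ ⇒ overall = -11/24 × 6/17 = -11/68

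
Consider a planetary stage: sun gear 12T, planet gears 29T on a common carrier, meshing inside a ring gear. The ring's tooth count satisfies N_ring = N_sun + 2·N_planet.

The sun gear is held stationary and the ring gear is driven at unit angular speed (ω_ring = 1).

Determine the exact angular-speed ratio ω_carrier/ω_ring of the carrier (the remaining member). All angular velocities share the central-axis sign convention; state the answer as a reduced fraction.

N_ring = 12 + 2·29 = 70
12(ω_s−ω_c) = −70(ω_r−ω_c),  ω_s=0, ω_r=1
12(0−ω_c) = −70(1−ω_c)  ⇒  82ω_c = 70  ⇒  ω_c = 35/41
ω_c/ω_r = 35/41

35/41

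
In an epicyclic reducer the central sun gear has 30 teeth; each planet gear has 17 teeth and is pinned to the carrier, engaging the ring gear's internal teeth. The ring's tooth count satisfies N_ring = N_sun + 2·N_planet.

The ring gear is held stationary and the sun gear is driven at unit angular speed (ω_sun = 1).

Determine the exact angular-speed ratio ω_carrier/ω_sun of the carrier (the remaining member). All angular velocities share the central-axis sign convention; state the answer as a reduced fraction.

N_ring = 30 + 2·17 = 64
30(ω_s−ω_c) = −64(ω_r−ω_c),  ω_r=0, ω_s=1
30(1−ω_c) = −64(0−ω_c)  ⇒  94ω_c = 30  ⇒  ω_c = 15/47
ω_c/ω_s = 15/47

15/47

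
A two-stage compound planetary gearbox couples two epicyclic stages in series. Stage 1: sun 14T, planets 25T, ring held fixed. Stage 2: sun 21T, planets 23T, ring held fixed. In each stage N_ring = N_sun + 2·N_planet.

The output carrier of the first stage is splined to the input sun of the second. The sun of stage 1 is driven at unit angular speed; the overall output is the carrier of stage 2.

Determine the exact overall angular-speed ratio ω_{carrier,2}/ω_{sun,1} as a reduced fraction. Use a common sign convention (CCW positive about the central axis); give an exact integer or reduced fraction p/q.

Stage 1: N_ring = 14 + 2·25 = 64
Stage 1: 14(ω_s−ω_c) = −64(ω_r−ω_c),  ω_r=0, ω_s=1
Stage 1: 14(1−ω_c) = −64(0−ω_c)  ⇒  78ω_c = 14  ⇒  ω_c = 7/39
  ⇒ ω_c¹/ω_s¹ = 7/39
Stage 2: N_ring = 21 + 2·23 = 67
Stage 2: 21(ω_s−ω_c) = −67(ω_r−ω_c),  ω_r=0, ω_s=1
Stage 2: 21(1−ω_c) = −67(0−ω_c)  ⇒  88ω_c = 21  ⇒  ω_c = 21/88
  ⇒ ω_c²/ω_s² = 21/88
Coupling ω_s² = ω_c¹ ⇒ overall = 7/39 × 21/88 = 49/1144

49/1144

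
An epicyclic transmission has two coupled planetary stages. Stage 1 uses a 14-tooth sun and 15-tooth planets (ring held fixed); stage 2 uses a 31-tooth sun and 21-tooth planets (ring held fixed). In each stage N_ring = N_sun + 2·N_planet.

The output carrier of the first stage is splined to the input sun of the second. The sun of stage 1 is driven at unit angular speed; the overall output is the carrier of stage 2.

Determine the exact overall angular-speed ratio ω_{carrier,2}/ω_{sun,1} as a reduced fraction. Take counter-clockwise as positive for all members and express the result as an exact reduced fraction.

217/3016

Stage 1: N_ring = 14 + 2·15 = 44
Stage 1: 14(ω_s−ω_c) = −44(ω_r−ω_c),  ω_r=0, ω_s=1
Stage 1: 14(1−ω_c) = −44(0−ω_c)  ⇒  58ω_c = 14  ⇒  ω_c = 7/29
  ⇒ ω_c¹/ω_s¹ = 7/29
Stage 2: N_ring = 31 + 2·21 = 73
Stage 2: 31(ω_s−ω_c) = −73(ω_r−ω_c),  ω_r=0, ω_s=1
Stage 2: 31(1−ω_c) = −73(0−ω_c)  ⇒  104ω_c = 31  ⇒  ω_c = 31/104
  ⇒ ω_c²/ω_s² = 31/104
Coupling ω_s² = ω_c¹ ⇒ overall = 7/29 × 31/104 = 217/3016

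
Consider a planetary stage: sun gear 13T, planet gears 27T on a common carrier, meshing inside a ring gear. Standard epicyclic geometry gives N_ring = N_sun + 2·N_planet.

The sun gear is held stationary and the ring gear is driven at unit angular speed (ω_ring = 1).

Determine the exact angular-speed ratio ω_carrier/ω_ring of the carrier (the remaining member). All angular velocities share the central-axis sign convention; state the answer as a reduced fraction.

67/80

N_ring = 13 + 2·27 = 67
13(ω_s−ω_c) = −67(ω_r−ω_c),  ω_s=0, ω_r=1
13(0−ω_c) = −67(1−ω_c)  ⇒  80ω_c = 67  ⇒  ω_c = 67/80
ω_c/ω_r = 67/80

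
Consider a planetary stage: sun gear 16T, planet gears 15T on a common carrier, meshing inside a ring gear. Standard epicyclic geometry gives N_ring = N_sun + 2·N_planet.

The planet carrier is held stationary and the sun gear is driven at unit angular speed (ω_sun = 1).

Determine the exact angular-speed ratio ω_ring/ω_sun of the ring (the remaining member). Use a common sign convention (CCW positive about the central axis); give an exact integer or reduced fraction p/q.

N_ring = 16 + 2·15 = 46
16(ω_s−ω_c) = −46(ω_r−ω_c),  ω_c=0, ω_s=1
ω_r = 0 − (16/46)(1−0) = -8/23
ω_r/ω_s = -8/23

-8/23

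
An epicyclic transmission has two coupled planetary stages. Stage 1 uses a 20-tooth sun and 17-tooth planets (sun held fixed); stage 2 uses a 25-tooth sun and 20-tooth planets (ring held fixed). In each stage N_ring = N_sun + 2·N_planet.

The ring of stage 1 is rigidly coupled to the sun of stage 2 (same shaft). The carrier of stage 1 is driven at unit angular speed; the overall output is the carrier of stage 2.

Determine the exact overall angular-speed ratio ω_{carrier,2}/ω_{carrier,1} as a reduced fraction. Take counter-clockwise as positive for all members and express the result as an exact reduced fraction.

Stage 1: N_ring = 20 + 2·17 = 54
Stage 1: 20(ω_s−ω_c) = −54(ω_r−ω_c),  ω_s=0, ω_c=1
Stage 1: ω_r = 1 − (20/54)(0−1) = 37/27
  ⇒ ω_r¹/ω_c¹ = 37/27
Stage 2: N_ring = 25 + 2·20 = 65
Stage 2: 25(ω_s−ω_c) = −65(ω_r−ω_c),  ω_r=0, ω_s=1
Stage 2: 25(1−ω_c) = −65(0−ω_c)  ⇒  90ω_c = 25  ⇒  ω_c = 5/18
  ⇒ ω_c²/ω_s² = 5/18
Coupling ω_s² = ω_r¹ ⇒ overall = 37/27 × 5/18 = 185/486

185/486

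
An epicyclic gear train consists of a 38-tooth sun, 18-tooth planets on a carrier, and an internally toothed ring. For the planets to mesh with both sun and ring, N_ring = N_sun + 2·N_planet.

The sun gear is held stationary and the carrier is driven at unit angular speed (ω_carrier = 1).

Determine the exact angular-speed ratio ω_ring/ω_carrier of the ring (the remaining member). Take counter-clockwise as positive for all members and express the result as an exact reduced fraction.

N_ring = 38 + 2·18 = 74
38(ω_s−ω_c) = −74(ω_r−ω_c),  ω_s=0, ω_c=1
ω_r = 1 − (38/74)(0−1) = 56/37
ω_r/ω_c = 56/37

56/37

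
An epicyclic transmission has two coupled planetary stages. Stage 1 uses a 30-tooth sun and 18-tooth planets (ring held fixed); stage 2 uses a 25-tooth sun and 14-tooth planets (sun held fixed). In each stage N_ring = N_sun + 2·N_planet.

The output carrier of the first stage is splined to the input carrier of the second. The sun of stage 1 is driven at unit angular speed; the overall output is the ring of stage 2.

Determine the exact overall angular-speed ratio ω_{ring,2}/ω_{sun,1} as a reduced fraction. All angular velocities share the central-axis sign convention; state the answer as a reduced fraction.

Stage 1: N_ring = 30 + 2·18 = 66
Stage 1: 30(ω_s−ω_c) = −66(ω_r−ω_c),  ω_r=0, ω_s=1
Stage 1: 30(1−ω_c) = −66(0−ω_c)  ⇒  96ω_c = 30  ⇒  ω_c = 5/16
  ⇒ ω_c¹/ω_s¹ = 5/16
Stage 2: N_ring = 25 + 2·14 = 53
Stage 2: 25(ω_s−ω_c) = −53(ω_r−ω_c),  ω_s=0, ω_c=1
Stage 2: ω_r = 1 − (25/53)(0−1) = 78/53
  ⇒ ω_r²/ω_c² = 78/53
Coupling ω_c² = ω_c¹ ⇒ overall = 5/16 × 78/53 = 195/424

195/424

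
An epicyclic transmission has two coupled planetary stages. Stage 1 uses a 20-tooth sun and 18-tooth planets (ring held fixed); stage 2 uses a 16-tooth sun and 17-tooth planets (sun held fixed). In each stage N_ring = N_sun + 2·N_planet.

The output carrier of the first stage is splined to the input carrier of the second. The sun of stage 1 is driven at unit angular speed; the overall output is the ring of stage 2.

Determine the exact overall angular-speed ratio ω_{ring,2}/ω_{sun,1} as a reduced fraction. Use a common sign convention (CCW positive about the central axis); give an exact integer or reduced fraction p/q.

33/95

Stage 1: N_ring = 20 + 2·18 = 56
Stage 1: 20(ω_s−ω_c) = −56(ω_r−ω_c),  ω_r=0, ω_s=1
Stage 1: 20(1−ω_c) = −56(0−ω_c)  ⇒  76ω_c = 20  ⇒  ω_c = 5/19
  ⇒ ω_c¹/ω_s¹ = 5/19
Stage 2: N_ring = 16 + 2·17 = 50
Stage 2: 16(ω_s−ω_c) = −50(ω_r−ω_c),  ω_s=0, ω_c=1
Stage 2: ω_r = 1 − (16/50)(0−1) = 33/25
  ⇒ ω_r²/ω_c² = 33/25
Coupling ω_c² = ω_c¹ ⇒ overall = 5/19 × 33/25 = 33/95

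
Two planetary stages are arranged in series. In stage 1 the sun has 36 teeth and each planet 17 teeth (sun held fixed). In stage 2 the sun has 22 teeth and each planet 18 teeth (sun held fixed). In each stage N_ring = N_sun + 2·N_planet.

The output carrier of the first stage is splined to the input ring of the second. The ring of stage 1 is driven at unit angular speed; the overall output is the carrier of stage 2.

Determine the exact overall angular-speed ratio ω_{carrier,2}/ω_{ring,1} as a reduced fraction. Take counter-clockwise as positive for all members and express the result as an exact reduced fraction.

Stage 1: N_ring = 36 + 2·17 = 70
Stage 1: 36(ω_s−ω_c) = −70(ω_r−ω_c),  ω_s=0, ω_r=1
Stage 1: 36(0−ω_c) = −70(1−ω_c)  ⇒  106ω_c = 70  ⇒  ω_c = 35/53
  ⇒ ω_c¹/ω_r¹ = 35/53
Stage 2: N_ring = 22 + 2·18 = 58
Stage 2: 22(ω_s−ω_c) = −58(ω_r−ω_c),  ω_s=0, ω_r=1
Stage 2: 22(0−ω_c) = −58(1−ω_c)  ⇒  80ω_c = 58  ⇒  ω_c = 29/40
  ⇒ ω_c²/ω_r² = 29/40
Coupling ω_r² = ω_c¹ ⇒ overall = 35/53 × 29/40 = 203/424

203/424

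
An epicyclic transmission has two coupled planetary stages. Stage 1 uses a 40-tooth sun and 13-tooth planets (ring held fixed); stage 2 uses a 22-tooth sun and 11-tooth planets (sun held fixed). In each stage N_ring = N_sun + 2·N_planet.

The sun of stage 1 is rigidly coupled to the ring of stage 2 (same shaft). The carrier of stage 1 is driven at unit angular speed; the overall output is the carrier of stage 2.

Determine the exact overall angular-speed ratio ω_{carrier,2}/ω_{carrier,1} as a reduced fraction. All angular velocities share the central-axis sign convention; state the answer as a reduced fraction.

Stage 1: N_ring = 40 + 2·13 = 66
Stage 1: 40(ω_s−ω_c) = −66(ω_r−ω_c),  ω_r=0, ω_c=1
Stage 1: ω_s = 1 − (66/40)(0−1) = 53/20
  ⇒ ω_s¹/ω_c¹ = 53/20
Stage 2: N_ring = 22 + 2·11 = 44
Stage 2: 22(ω_s−ω_c) = −44(ω_r−ω_c),  ω_s=0, ω_r=1
Stage 2: 22(0−ω_c) = −44(1−ω_c)  ⇒  66ω_c = 44  ⇒  ω_c = 2/3
  ⇒ ω_c²/ω_r² = 2/3
Coupling ω_r² = ω_s¹ ⇒ overall = 53/20 × 2/3 = 53/30

53/30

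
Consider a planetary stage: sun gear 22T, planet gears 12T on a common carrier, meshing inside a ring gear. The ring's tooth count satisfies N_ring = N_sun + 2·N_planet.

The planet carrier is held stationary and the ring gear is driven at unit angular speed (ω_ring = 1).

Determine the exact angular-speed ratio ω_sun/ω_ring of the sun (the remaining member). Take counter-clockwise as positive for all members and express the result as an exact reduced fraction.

-23/11

N_ring = 22 + 2·12 = 46
22(ω_s−ω_c) = −46(ω_r−ω_c),  ω_c=0, ω_r=1
ω_s = 0 − (46/22)(1−0) = -23/11
ω_s/ω_r = -23/11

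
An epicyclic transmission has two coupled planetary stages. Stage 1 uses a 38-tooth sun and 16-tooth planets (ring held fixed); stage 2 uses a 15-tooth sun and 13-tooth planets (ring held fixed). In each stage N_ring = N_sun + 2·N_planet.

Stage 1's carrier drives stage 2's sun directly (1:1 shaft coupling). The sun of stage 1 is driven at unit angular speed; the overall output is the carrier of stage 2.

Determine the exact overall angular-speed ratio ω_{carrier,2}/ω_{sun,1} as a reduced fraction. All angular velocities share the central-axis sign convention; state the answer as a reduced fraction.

95/1008

Stage 1: N_ring = 38 + 2·16 = 70
Stage 1: 38(ω_s−ω_c) = −70(ω_r−ω_c),  ω_r=0, ω_s=1
Stage 1: 38(1−ω_c) = −70(0−ω_c)  ⇒  108ω_c = 38  ⇒  ω_c = 19/54
  ⇒ ω_c¹/ω_s¹ = 19/54
Stage 2: N_ring = 15 + 2·13 = 41
Stage 2: 15(ω_s−ω_c) = −41(ω_r−ω_c),  ω_r=0, ω_s=1
Stage 2: 15(1−ω_c) = −41(0−ω_c)  ⇒  56ω_c = 15  ⇒  ω_c = 15/56
  ⇒ ω_c²/ω_s² = 15/56
Coupling ω_s² = ω_c¹ ⇒ overall = 19/54 × 15/56 = 95/1008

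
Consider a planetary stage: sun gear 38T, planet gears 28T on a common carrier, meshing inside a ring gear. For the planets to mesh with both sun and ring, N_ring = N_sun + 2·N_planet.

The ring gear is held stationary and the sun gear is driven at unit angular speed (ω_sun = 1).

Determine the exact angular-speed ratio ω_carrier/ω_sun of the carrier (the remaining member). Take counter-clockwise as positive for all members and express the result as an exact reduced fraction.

N_ring = 38 + 2·28 = 94
38(ω_s−ω_c) = −94(ω_r−ω_c),  ω_r=0, ω_s=1
38(1−ω_c) = −94(0−ω_c)  ⇒  132ω_c = 38  ⇒  ω_c = 19/66
ω_c/ω_s = 19/66

19/66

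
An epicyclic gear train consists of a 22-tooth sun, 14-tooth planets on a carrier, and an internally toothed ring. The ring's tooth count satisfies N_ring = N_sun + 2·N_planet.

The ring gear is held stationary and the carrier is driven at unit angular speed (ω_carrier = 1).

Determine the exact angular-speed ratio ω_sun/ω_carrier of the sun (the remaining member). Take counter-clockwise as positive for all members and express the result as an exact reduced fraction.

N_ring = 22 + 2·14 = 50
22(ω_s−ω_c) = −50(ω_r−ω_c),  ω_r=0, ω_c=1
ω_s = 1 − (50/22)(0−1) = 36/11
ω_s/ω_c = 36/11

36/11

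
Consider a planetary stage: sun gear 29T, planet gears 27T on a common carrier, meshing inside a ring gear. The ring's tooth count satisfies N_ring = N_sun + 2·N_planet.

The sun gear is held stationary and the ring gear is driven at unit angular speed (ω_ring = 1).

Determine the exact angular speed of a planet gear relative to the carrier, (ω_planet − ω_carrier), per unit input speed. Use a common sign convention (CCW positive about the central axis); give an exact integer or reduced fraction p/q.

N_ring = 29 + 2·27 = 83
29(ω_s−ω_c) = −83(ω_r−ω_c),  ω_s=0, ω_r=1
29(0−ω_c) = −83(1−ω_c)  ⇒  112ω_c = 83  ⇒  ω_c = 83/112
sun–planet: 29·(0−83/112) = −27·(ω_p−ω_c)  ⇒  ω_p−ω_c = −(29/27)·(-83/112) = 2407/3024

2407/3024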